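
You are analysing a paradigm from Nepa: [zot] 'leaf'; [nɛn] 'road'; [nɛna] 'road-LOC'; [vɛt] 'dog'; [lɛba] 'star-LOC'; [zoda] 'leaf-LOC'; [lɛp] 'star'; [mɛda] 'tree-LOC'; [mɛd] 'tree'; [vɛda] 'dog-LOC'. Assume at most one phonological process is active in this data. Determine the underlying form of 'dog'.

The stem for 'dog' ends in [d] in [vɛda] but [t] in [vɛt].
If /d/ were underlying and a rule turned it into [t] in isolation, 'tree' would also alternate; but it has [d] in both [mɛda] and [mɛd].
The alternation reflects intervocalic voicing: voiceless stops become voiced between vowels. /t/ is underlying.
Hence 'dog' is /vɛt/ underlyingly.

/vɛt/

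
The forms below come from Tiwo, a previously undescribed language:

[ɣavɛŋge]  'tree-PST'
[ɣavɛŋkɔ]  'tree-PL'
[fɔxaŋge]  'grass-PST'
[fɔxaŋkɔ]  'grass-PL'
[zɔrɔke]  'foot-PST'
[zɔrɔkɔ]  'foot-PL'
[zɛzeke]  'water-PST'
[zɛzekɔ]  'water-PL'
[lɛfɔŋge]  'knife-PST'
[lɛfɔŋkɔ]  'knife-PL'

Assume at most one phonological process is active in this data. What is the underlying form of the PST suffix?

The PST suffix surfaces as [-ge] and [-ke], depending on the final segment of the stem.
By contrast the PL suffix keeps its initial [k] throughout — that segment must be underlying.
The PST suffix is therefore /-ge/ underlyingly, with post-vocalic devoicing: voiced stops become voiceless after a vowel.

/-ge/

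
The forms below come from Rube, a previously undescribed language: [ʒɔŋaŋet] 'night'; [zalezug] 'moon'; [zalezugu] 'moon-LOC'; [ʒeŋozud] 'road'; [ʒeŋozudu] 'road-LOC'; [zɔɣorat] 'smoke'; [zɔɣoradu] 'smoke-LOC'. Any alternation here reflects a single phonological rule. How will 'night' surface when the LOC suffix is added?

[ʒɔŋaŋedu]

The root 'smoke' surfaces as [zɔɣorat] and [zɔɣoradu], with a stem-final [t] ~ [d] alternation.
But 'road' keeps [d] in both environments ([ʒeŋozud], [ʒeŋozudu]), so there is no rule changing /d/ to [t] in isolation.
The alternation reflects intervocalic voicing: voiceless stops become voiced between vowels. /t/ is underlying.
The one attested form of 'night', [ʒɔŋaŋet], shows underlying /ʒɔŋaŋet/. Applying the same rule between vowels gives [ʒɔŋaŋedu].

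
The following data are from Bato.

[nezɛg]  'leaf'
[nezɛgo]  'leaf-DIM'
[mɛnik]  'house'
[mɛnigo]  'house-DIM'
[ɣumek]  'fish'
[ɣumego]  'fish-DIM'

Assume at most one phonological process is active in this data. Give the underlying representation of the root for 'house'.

'house' shows [k] ~ [g] at the end of the stem ([mɛnik] vs [mɛnigo]).
Compare 'leaf', with invariant [g] in [nezɛg] and [nezɛgo]: an analysis with underlying /g/ and a rule producing [k] in isolation would wrongly predict alternation here too.
Therefore /k/ is basic and [g] is derived by intervocalic voicing (voiceless stops become voiced between vowels).

/mɛnik/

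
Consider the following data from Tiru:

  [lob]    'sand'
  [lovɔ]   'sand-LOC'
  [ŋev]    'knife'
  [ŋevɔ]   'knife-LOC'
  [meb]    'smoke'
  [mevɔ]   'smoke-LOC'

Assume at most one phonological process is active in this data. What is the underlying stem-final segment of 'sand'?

/b/

The stem for 'sand' ends in [b] in [lob] but [v] in [lovɔ].
But 'knife' keeps [v] in both environments ([ŋev], [ŋevɔ]), so there is no rule changing /v/ to [b] in isolation.
The underlying segment must be /b/; voiced stops become fricatives between vowels, yielding [v] there.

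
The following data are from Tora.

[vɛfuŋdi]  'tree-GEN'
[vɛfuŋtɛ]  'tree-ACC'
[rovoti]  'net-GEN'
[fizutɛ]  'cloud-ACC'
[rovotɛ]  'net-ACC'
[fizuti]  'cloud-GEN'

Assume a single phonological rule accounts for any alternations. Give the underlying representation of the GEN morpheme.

The GEN suffix surfaces as [-di] and [-ti], depending on the final segment of the stem.
By contrast the ACC suffix keeps its initial [t] throughout — that segment must be underlying.
The GEN suffix is therefore /-di/ underlyingly, with post-vocalic devoicing: voiced stops become voiceless after a vowel.

/-di/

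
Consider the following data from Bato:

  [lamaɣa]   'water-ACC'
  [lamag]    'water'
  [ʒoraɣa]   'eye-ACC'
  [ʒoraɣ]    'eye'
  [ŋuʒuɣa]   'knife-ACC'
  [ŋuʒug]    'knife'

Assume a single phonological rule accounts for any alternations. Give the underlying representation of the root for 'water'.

The root 'water' surfaces as [lamaɣa] and [lamag], with a stem-final [ɣ] ~ [g] alternation.
But 'eye' keeps [ɣ] in both environments ([ʒoraɣa], [ʒoraɣ]), so there is no rule changing /ɣ/ to [g] in isolation.
The alternation reflects intervocalic spirantization: voiced stops become fricatives between vowels. /g/ is underlying.

/lamag/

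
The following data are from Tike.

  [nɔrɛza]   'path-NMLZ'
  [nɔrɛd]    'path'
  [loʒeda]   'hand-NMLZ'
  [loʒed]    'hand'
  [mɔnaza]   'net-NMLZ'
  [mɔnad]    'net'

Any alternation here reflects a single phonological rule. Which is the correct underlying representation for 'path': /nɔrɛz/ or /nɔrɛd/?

The stem for 'path' ends in [z] in [nɔrɛza] but [d] in [nɔrɛd].
If /d/ were underlying and a rule turned it into [z] before the NMLZ suffix, 'hand' would also alternate; but it has [d] in both [loʒeda] and [loʒed].
Therefore /z/ is basic and [d] is derived by word-final hardening (voiced fricatives become stops word-finally).

/nɔrɛz/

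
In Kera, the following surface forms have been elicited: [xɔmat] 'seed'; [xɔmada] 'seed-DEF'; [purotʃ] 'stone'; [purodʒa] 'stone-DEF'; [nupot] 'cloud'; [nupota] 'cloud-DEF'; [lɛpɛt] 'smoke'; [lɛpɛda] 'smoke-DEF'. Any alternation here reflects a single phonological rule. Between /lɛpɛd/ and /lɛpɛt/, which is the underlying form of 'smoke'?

/lɛpɛd/

The root 'smoke' surfaces as [lɛpɛt] and [lɛpɛda], with a stem-final [t] ~ [d] alternation.
The stem 'cloud' ([nupot], [nupota]) shows [t] unchanged in both environments, so [t] cannot be basic with [d] derived before the DEF suffix.
So /d/ is underlying, and a rule of word-final obstruent devoicing — voiced obstruents become voiceless word-finally — gives [t].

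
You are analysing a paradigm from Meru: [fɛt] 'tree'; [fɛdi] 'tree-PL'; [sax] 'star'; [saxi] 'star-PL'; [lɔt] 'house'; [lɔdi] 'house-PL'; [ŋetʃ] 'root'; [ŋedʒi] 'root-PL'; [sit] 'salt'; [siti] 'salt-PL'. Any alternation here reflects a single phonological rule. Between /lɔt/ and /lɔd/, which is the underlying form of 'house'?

/lɔd/

The root 'house' surfaces as [lɔt] and [lɔdi], with a stem-final [t] ~ [d] alternation.
The stem 'salt' ([sit], [siti]) shows [t] unchanged in both environments, so [t] cannot be basic with [d] derived before the PL suffix.
Therefore /d/ is basic and [t] is derived by word-final obstruent devoicing (voiced obstruents become voiceless word-finally).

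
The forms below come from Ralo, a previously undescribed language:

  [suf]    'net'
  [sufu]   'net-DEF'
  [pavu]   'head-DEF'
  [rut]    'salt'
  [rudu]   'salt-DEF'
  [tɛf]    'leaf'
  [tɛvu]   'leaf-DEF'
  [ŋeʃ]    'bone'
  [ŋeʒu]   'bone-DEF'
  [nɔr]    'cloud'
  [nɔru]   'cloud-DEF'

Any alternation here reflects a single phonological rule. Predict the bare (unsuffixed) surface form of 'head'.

[paf]

In [tɛf] and [tɛvu] the final segment of 'leaf' alternates: [f] ~ [v].
The stem 'net' ([suf], [sufu]) shows [f] unchanged in both environments, so [f] cannot be basic with [v] derived before the DEF suffix.
The underlying segment must be /v/; voiced obstruents become voiceless word-finally, yielding [f] there.
From [pavu] the stem 'head' is /pav/; word-finally this yields [paf].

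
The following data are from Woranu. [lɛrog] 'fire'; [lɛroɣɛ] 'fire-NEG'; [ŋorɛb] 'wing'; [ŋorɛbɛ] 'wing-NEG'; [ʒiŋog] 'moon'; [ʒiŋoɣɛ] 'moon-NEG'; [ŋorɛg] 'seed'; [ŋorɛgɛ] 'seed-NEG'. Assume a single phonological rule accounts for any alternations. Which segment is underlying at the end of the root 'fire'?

/ɣ/

In [lɛrog] and [lɛroɣɛ] the final segment of 'fire' alternates: [g] ~ [ɣ].
The stem 'seed' ([ŋorɛg], [ŋorɛgɛ]) shows [g] unchanged in both environments, so [g] cannot be basic with [ɣ] derived before the NEG suffix.
The alternation reflects word-final hardening: voiced fricatives become stops word-finally. /ɣ/ is underlying.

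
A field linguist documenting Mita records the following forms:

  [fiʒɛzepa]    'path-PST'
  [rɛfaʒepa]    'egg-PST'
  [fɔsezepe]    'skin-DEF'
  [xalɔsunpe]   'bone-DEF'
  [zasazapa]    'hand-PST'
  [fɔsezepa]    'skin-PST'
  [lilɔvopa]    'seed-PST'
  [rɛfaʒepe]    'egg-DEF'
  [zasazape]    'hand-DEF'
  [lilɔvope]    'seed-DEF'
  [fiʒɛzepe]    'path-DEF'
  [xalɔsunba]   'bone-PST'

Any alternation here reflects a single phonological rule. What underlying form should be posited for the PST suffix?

The PST suffix surfaces as [-ba] and [-pa], depending on the final segment of the stem.
By contrast the DEF suffix keeps its initial [p] throughout — that segment must be underlying.
The PST suffix is therefore /-ba/ underlyingly, with post-vocalic devoicing: voiced stops become voiceless after a vowel.

/-ba/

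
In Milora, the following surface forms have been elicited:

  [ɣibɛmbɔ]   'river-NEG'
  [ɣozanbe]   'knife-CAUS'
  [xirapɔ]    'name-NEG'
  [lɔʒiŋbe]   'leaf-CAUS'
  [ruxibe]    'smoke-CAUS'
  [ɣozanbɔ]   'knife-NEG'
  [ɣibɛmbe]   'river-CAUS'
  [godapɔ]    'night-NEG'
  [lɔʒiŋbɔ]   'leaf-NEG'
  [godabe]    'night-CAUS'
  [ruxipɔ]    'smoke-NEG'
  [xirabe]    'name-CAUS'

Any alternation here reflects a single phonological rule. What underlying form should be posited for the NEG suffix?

The NEG suffix surfaces as [-bɔ] and [-pɔ], depending on the final segment of the stem.
By contrast the CAUS suffix keeps its initial [b] throughout — that segment must be underlying.
So the underlying form is /-pɔ/, and voiceless stops become voiced after a nasal.

/-pɔ/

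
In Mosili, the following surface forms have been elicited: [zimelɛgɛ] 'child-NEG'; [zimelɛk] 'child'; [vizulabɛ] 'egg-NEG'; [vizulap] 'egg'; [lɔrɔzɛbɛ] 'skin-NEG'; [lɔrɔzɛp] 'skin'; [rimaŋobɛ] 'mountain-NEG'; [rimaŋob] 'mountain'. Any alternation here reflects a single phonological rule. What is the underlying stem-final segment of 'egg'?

The root 'egg' surfaces as [vizulabɛ] and [vizulap], with a stem-final [b] ~ [p] alternation.
Compare 'mountain', with invariant [b] in [rimaŋobɛ] and [rimaŋob]: an analysis with underlying /b/ and a rule producing [p] in isolation would wrongly predict alternation here too.
Therefore /p/ is basic and [b] is derived by intervocalic voicing (voiceless stops become voiced between vowels).

/p/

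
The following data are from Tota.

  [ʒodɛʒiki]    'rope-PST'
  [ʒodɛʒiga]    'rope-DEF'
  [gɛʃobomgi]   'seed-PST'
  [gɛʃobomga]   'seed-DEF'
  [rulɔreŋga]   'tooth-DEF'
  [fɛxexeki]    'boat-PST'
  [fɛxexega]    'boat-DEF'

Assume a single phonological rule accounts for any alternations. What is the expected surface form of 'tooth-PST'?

[rulɔreŋgi]

The PST suffix surfaces as [-gi] and [-ki], depending on the final segment of the stem.
By contrast the DEF suffix keeps its initial [g] throughout — that segment must be underlying.
The PST suffix is therefore /-ki/ underlyingly, with post-nasal voicing: voiceless stops become voiced after a nasal.
After 'tooth', which ends in a nasal, the suffix surfaces as [-gi], giving [rulɔreŋgi].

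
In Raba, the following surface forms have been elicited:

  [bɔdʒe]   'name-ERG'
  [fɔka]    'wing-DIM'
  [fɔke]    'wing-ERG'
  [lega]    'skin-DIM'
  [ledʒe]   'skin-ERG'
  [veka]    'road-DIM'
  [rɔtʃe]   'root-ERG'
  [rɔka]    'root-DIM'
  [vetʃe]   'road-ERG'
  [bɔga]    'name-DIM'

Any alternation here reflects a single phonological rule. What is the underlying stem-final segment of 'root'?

/tʃ/

In [rɔtʃe] and [rɔka] the final segment of 'root' alternates: [tʃ] ~ [k].
Compare 'wing', with invariant [k] in [fɔke] and [fɔka]: an analysis with underlying /k/ and a rule producing [tʃ] before the ERG suffix would wrongly predict alternation here too.
Therefore /tʃ/ is basic and [k] is derived by depalatalization (palato-alveolar /tʃ/ and /dʒ/ become [k] and [g] when no front vowel follows).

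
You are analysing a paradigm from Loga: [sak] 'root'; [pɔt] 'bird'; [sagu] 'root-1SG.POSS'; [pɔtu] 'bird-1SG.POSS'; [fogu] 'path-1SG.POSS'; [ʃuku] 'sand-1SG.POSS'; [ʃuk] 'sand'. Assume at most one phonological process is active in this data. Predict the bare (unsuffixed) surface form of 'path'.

[fok]

'root' shows [g] ~ [k] at the end of the stem ([sagu] vs [sak]).
But 'sand' keeps [k] in both environments ([ʃuku], [ʃuk]), so there is no rule changing /k/ to [g] before the 1SG.POSS suffix.
So /g/ is underlying, and a rule of word-final obstruent devoicing — voiced obstruents become voiceless word-finally — gives [k].
The one attested form of 'path', [fogu], shows underlying /fog/. Applying the same rule word-finally gives [fok].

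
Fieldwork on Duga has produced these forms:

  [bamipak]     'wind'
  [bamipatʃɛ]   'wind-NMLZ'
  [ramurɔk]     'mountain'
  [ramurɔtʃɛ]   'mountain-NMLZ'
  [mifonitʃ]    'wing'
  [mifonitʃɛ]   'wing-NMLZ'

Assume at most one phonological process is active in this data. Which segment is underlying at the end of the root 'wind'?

/k/

'wind' shows [k] ~ [tʃ] at the end of the stem ([bamipak] vs [bamipatʃɛ]).
If /tʃ/ were underlying and a rule turned it into [k] in isolation, 'wing' would also alternate; but it has [tʃ] in both [mifonitʃ] and [mifonitʃɛ].
The underlying segment must be /k/; /k/ becomes palato-alveolar [tʃ] before a front vowel, yielding [tʃ] there.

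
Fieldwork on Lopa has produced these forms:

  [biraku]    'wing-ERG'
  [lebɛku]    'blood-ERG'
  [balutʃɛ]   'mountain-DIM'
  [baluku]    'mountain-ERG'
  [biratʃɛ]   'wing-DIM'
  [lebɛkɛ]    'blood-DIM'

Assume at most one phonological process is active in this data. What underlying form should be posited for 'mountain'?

/balutʃ/

In [balutʃɛ] and [baluku] the final segment of 'mountain' alternates: [tʃ] ~ [k].
The stem 'blood' ([lebɛkɛ], [lebɛku]) shows [k] unchanged in both environments, so [k] cannot be basic with [tʃ] derived before the DIM suffix.
The underlying segment must be /tʃ/; palato-alveolar /tʃ/ becomes [k] when no front vowel follows, yielding [k] there.
Hence 'mountain' is /balutʃ/ underlyingly.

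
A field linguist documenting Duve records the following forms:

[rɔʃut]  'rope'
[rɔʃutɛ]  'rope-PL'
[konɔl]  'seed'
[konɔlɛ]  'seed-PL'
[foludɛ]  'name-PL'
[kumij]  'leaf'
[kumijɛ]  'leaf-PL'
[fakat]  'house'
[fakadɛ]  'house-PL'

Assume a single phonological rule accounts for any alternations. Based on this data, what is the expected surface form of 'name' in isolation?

[folut]

The stem for 'house' ends in [t] in [fakat] but [d] in [fakadɛ].
But 'rope' keeps [t] in both environments ([rɔʃut], [rɔʃutɛ]), so there is no rule changing /t/ to [d] before the PL suffix.
The underlying segment must be /d/; voiced obstruents become voiceless word-finally, yielding [t] there.
The one attested form of 'name', [foludɛ], shows underlying /folud/. Applying the same rule word-finally gives [folut].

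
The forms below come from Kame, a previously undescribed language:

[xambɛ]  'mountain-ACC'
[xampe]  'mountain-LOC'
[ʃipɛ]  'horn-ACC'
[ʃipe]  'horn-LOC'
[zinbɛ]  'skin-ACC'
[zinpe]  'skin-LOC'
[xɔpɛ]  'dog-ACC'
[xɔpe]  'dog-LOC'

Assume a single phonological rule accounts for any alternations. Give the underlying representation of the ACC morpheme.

The ACC suffix surfaces as [-bɛ] and [-pɛ], depending on the final segment of the stem.
By contrast the LOC suffix keeps its initial [p] throughout — that segment must be underlying.
So the underlying form is /-bɛ/, and voiced stops become voiceless after a vowel.

/-bɛ/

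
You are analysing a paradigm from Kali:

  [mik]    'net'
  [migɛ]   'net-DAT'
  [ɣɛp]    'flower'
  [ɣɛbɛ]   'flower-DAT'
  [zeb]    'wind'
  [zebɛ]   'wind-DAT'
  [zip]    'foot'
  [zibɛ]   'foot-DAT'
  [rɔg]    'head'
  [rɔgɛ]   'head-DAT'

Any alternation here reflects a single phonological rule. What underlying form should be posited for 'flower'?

/ɣɛp/

In [ɣɛp] and [ɣɛbɛ] the final segment of 'flower' alternates: [p] ~ [b].
The stem 'wind' ([zeb], [zebɛ]) shows [b] unchanged in both environments, so [b] cannot be basic with [p] derived in isolation.
Therefore /p/ is basic and [b] is derived by intervocalic voicing (voiceless stops become voiced between vowels).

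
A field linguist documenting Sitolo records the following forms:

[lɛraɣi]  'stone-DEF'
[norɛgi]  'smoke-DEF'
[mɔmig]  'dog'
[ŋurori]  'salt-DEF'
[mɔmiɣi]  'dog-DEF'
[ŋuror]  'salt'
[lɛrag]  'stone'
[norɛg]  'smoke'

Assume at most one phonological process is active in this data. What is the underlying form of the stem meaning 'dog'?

/mɔmiɣ/

In [mɔmig] and [mɔmiɣi] the final segment of 'dog' alternates: [g] ~ [ɣ].
Compare 'smoke', with invariant [g] in [norɛg] and [norɛgi]: an analysis with underlying /g/ and a rule producing [ɣ] before the DEF suffix would wrongly predict alternation here too.
So /ɣ/ is underlying, and a rule of word-final hardening — voiced fricatives become stops word-finally — gives [g].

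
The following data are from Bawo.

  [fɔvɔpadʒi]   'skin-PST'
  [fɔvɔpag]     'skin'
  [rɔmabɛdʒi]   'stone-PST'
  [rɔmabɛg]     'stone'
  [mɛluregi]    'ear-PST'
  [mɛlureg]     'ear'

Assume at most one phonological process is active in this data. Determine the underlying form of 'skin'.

'skin' shows [dʒ] ~ [g] at the end of the stem ([fɔvɔpadʒi] vs [fɔvɔpag]).
The stem 'ear' ([mɛluregi], [mɛlureg]) shows [g] unchanged in both environments, so [g] cannot be basic with [dʒ] derived before the PST suffix.
The underlying segment must be /dʒ/; palato-alveolar /dʒ/ becomes [g] when no front vowel follows, yielding [g] there.
So 'skin' = /fɔvɔpadʒ/.

/fɔvɔpadʒ/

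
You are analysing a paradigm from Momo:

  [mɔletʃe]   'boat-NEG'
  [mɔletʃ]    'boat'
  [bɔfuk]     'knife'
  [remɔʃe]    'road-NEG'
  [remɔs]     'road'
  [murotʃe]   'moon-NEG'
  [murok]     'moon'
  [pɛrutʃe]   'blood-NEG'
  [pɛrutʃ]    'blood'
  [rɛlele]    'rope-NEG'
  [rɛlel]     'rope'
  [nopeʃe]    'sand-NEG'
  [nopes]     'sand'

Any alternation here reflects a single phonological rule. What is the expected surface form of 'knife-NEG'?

[bɔfutʃe]

The stem for 'moon' ends in [tʃ] in [murotʃe] but [k] in [murok].
But 'boat' keeps [tʃ] in both environments ([mɔletʃe], [mɔletʃ]), so there is no rule changing /tʃ/ to [k] in isolation.
The alternation reflects palatalization before a front vowel: /k/ and /s/ become palato-alveolar [tʃ] and [ʃ] before a front vowel. /k/ is underlying.
From [bɔfuk] the stem 'knife' is /bɔfuk/; before a front vowel this yields [bɔfutʃe].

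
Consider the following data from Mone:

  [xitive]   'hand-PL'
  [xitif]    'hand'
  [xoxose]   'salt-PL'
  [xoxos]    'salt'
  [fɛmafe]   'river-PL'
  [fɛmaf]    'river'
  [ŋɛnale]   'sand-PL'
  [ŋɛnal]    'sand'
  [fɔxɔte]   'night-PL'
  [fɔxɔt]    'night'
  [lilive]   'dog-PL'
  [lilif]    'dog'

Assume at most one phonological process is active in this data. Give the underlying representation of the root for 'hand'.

/xitiv/

The root 'hand' surfaces as [xitive] and [xitif], with a stem-final [v] ~ [f] alternation.
If /f/ were underlying and a rule turned it into [v] before the PL suffix, 'river' would also alternate; but it has [f] in both [fɛmafe] and [fɛmaf].
The alternation reflects word-final obstruent devoicing: voiced obstruents become voiceless word-finally. /v/ is underlying.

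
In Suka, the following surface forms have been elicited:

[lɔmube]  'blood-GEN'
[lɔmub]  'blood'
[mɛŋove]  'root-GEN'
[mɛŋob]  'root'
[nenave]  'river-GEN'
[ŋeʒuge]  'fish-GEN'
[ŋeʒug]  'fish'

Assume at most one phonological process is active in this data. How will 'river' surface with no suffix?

The root 'root' surfaces as [mɛŋove] and [mɛŋob], with a stem-final [v] ~ [b] alternation.
The stem 'blood' ([lɔmube], [lɔmub]) shows [b] unchanged in both environments, so [b] cannot be basic with [v] derived before the GEN suffix.
Therefore /v/ is basic and [b] is derived by word-final hardening (voiced fricatives become stops word-finally).
The one attested form of 'river', [nenave], shows underlying /nenav/. Applying the same rule word-finally gives [nenab].

[nenab]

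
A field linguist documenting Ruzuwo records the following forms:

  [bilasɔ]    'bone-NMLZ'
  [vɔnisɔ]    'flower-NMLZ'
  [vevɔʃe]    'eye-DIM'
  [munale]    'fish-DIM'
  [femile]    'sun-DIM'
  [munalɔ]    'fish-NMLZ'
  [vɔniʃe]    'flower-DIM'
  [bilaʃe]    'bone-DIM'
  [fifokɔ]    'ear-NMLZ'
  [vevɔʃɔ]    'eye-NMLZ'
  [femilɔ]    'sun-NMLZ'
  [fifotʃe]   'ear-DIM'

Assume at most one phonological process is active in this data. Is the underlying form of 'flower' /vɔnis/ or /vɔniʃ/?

/vɔnis/

The root 'flower' surfaces as [vɔniʃe] and [vɔnisɔ], with a stem-final [ʃ] ~ [s] alternation.
But 'eye' keeps [ʃ] in both environments ([vevɔʃe], [vevɔʃɔ]), so there is no rule changing /ʃ/ to [s] before the NMLZ suffix.
Therefore /s/ is basic and [ʃ] is derived by palatalization before a front vowel (/k/ and /s/ become palato-alveolar [tʃ] and [ʃ] before a front vowel).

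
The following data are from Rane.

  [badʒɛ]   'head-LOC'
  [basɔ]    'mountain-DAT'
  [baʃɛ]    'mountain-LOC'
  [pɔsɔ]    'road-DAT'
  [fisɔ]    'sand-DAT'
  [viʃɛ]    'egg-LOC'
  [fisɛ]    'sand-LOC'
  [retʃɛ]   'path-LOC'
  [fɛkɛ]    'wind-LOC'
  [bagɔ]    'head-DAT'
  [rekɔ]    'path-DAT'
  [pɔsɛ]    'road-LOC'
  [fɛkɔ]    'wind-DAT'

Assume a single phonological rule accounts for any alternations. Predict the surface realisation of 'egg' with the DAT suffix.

[visɔ]

'mountain' shows [ʃ] ~ [s] at the end of the stem ([baʃɛ] vs [basɔ]).
If /s/ were underlying and a rule turned it into [ʃ] before the LOC suffix, 'sand' would also alternate; but it has [s] in both [fisɛ] and [fisɔ].
The alternation reflects depalatalization: palato-alveolar /tʃ/, /dʒ/ and /ʃ/ become [k], [g] and [s] when no front vowel follows. /ʃ/ is underlying.
From [viʃɛ] the stem 'egg' is /viʃ/; when no front vowel follows this yields [visɔ].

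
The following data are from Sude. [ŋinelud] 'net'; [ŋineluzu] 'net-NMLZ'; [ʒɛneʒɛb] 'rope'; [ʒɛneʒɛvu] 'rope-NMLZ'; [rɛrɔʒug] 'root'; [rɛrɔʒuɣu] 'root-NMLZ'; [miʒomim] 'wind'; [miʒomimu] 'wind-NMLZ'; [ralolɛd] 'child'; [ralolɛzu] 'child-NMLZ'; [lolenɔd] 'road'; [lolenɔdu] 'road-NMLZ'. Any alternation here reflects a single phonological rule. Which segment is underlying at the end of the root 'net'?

The stem for 'net' ends in [d] in [ŋinelud] but [z] in [ŋineluzu].
If /d/ were underlying and a rule turned it into [z] before the NMLZ suffix, 'road' would also alternate; but it has [d] in both [lolenɔd] and [lolenɔdu].
Therefore /z/ is basic and [d] is derived by word-final hardening (voiced fricatives become stops word-finally).

/z/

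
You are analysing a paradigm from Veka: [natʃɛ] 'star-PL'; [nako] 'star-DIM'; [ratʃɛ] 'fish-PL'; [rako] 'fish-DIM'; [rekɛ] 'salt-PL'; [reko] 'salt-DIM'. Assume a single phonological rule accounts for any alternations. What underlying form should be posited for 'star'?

'star' shows [tʃ] ~ [k] at the end of the stem ([natʃɛ] vs [nako]).
The stem 'salt' ([rekɛ], [reko]) shows [k] unchanged in both environments, so [k] cannot be basic with [tʃ] derived before the PL suffix.
Therefore /tʃ/ is basic and [k] is derived by depalatalization (palato-alveolar /tʃ/ becomes [k] when no front vowel follows).
The underlying form of 'star' is therefore /natʃ/.

/natʃ/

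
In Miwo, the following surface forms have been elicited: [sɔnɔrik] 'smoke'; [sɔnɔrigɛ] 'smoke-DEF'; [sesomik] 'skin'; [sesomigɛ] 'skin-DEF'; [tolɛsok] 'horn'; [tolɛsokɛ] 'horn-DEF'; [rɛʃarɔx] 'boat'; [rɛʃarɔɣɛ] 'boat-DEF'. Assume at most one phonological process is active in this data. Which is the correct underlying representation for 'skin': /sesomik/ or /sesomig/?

'skin' shows [k] ~ [g] at the end of the stem ([sesomik] vs [sesomigɛ]).
Compare 'horn', with invariant [k] in [tolɛsok] and [tolɛsokɛ]: an analysis with underlying /k/ and a rule producing [g] before the DEF suffix would wrongly predict alternation here too.
The alternation reflects word-final obstruent devoicing: voiced obstruents become voiceless word-finally. /g/ is underlying.

/sesomig/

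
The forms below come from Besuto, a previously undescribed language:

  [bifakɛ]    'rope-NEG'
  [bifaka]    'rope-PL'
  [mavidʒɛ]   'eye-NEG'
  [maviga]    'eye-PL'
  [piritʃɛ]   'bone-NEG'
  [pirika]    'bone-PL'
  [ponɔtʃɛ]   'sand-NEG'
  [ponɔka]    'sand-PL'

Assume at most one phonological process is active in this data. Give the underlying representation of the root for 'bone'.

'bone' shows [tʃ] ~ [k] at the end of the stem ([piritʃɛ] vs [pirika]).
Compare 'rope', with invariant [k] in [bifakɛ] and [bifaka]: an analysis with underlying /k/ and a rule producing [tʃ] before the NEG suffix would wrongly predict alternation here too.
Therefore /tʃ/ is basic and [k] is derived by depalatalization (palato-alveolar /tʃ/ and /dʒ/ become [k] and [g] when no front vowel follows).
The underlying form of 'bone' is therefore /piritʃ/.

/piritʃ/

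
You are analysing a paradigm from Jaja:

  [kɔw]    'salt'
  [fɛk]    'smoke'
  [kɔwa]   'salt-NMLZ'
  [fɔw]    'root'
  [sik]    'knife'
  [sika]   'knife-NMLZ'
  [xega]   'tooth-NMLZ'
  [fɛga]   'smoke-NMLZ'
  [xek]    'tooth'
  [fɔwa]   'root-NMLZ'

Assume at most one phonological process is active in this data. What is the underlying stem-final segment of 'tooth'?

/g/

In [xega] and [xek] the final segment of 'tooth' alternates: [g] ~ [k].
Compare 'knife', with invariant [k] in [sika] and [sik]: an analysis with underlying /k/ and a rule producing [g] before the NMLZ suffix would wrongly predict alternation here too.
So /g/ is underlying, and a rule of word-final obstruent devoicing — voiced obstruents become voiceless word-finally — gives [k].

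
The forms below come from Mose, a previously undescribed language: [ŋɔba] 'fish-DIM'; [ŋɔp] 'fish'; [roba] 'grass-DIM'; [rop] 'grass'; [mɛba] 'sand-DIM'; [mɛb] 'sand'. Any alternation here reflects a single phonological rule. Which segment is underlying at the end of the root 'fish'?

/p/

The stem for 'fish' ends in [b] in [ŋɔba] but [p] in [ŋɔp].
Compare 'sand', with invariant [b] in [mɛba] and [mɛb]: an analysis with underlying /b/ and a rule producing [p] in isolation would wrongly predict alternation here too.
So /p/ is underlying, and a rule of intervocalic voicing — voiceless stops become voiced between vowels — gives [b].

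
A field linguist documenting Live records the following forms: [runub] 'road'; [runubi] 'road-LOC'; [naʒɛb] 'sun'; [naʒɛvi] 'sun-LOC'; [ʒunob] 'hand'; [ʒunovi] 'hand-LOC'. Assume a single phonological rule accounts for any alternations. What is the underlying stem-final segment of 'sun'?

/v/

In [naʒɛb] and [naʒɛvi] the final segment of 'sun' alternates: [b] ~ [v].
The stem 'road' ([runub], [runubi]) shows [b] unchanged in both environments, so [b] cannot be basic with [v] derived before the LOC suffix.
The alternation reflects word-final hardening: voiced fricatives become stops word-finally. /v/ is underlying.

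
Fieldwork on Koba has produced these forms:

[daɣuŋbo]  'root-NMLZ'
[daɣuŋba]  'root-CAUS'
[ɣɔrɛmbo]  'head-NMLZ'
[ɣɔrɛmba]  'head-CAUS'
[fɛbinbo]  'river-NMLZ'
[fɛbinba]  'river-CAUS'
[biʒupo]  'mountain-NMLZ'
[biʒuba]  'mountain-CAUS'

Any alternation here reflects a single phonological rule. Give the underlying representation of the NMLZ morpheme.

The NMLZ suffix surfaces as [-bo] and [-po], depending on the final segment of the stem.
By contrast the CAUS suffix keeps its initial [b] throughout — that segment must be underlying.
So the underlying form is /-po/, and voiceless stops become voiced after a nasal.

/-po/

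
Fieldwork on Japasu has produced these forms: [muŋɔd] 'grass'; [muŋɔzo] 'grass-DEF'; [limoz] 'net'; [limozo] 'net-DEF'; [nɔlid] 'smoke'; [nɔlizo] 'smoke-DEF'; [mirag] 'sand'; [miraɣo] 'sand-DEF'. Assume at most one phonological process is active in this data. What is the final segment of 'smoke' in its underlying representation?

/d/

The root 'smoke' surfaces as [nɔlid] and [nɔlizo], with a stem-final [d] ~ [z] alternation.
If /z/ were underlying and a rule turned it into [d] in isolation, 'net' would also alternate; but it has [z] in both [limoz] and [limozo].
The underlying segment must be /d/; voiced stops become fricatives between vowels, yielding [z] there.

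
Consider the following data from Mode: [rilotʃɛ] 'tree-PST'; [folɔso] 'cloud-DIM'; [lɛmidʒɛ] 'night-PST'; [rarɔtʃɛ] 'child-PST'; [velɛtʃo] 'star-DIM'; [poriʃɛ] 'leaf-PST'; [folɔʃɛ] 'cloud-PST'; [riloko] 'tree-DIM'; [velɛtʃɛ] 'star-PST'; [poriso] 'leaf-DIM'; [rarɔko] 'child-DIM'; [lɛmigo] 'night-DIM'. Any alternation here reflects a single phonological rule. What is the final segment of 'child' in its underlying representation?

In [rarɔko] and [rarɔtʃɛ] the final segment of 'child' alternates: [k] ~ [tʃ].
If /tʃ/ were underlying and a rule turned it into [k] before the DIM suffix, 'star' would also alternate; but it has [tʃ] in both [velɛtʃo] and [velɛtʃɛ].
Therefore /k/ is basic and [tʃ] is derived by palatalization before a front vowel (/k/, /g/ and /s/ become palato-alveolar [tʃ], [dʒ] and [ʃ] before a front vowel).

/k/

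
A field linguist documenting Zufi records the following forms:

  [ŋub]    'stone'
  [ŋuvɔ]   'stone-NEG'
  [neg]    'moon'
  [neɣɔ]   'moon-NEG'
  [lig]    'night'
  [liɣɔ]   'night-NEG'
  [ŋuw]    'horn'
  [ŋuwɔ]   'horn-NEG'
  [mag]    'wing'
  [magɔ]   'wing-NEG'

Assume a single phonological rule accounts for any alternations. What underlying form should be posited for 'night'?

In [lig] and [liɣɔ] the final segment of 'night' alternates: [g] ~ [ɣ].
The stem 'wing' ([mag], [magɔ]) shows [g] unchanged in both environments, so [g] cannot be basic with [ɣ] derived before the NEG suffix.
The alternation reflects word-final hardening: voiced fricatives become stops word-finally. /ɣ/ is underlying.

/liɣ/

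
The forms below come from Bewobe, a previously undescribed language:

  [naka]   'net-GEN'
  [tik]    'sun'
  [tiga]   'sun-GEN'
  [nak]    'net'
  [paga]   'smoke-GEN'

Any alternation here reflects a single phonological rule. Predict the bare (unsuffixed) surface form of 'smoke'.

The stem for 'sun' ends in [g] in [tiga] but [k] in [tik].
Compare 'net', with invariant [k] in [naka] and [nak]: an analysis with underlying /k/ and a rule producing [g] before the GEN suffix would wrongly predict alternation here too.
The alternation reflects word-final obstruent devoicing: voiced obstruents become voiceless word-finally. /g/ is underlying.
The one attested form of 'smoke', [paga], shows underlying /pag/. Applying the same rule word-finally gives [pak].

[pak]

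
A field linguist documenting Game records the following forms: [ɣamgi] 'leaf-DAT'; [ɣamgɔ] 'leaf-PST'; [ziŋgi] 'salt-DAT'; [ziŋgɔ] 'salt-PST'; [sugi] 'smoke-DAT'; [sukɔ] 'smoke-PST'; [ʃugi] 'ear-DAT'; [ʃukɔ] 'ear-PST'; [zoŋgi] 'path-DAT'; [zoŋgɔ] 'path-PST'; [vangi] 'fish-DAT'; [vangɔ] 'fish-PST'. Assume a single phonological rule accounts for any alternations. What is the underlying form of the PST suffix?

The PST suffix surfaces as [-gɔ] and [-kɔ], depending on the final segment of the stem.
By contrast the DAT suffix keeps its initial [g] throughout — that segment must be underlying.
So the underlying form is /-kɔ/, and voiceless stops become voiced after a nasal.

/-kɔ/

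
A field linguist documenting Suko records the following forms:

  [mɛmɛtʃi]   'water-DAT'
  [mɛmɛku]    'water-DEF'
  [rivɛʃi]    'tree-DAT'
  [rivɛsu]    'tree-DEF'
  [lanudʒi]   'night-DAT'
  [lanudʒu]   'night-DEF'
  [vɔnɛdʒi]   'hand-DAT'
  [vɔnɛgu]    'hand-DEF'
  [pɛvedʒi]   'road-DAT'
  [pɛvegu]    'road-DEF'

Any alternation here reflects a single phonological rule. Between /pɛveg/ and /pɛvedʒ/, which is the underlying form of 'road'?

/pɛveg/

'road' shows [dʒ] ~ [g] at the end of the stem ([pɛvedʒi] vs [pɛvegu]).
But 'night' keeps [dʒ] in both environments ([lanudʒi], [lanudʒu]), so there is no rule changing /dʒ/ to [g] before the DEF suffix.
The alternation reflects palatalization before a front vowel: /k/, /g/ and /s/ become palato-alveolar [tʃ], [dʒ] and [ʃ] before a front vowel. /g/ is underlying.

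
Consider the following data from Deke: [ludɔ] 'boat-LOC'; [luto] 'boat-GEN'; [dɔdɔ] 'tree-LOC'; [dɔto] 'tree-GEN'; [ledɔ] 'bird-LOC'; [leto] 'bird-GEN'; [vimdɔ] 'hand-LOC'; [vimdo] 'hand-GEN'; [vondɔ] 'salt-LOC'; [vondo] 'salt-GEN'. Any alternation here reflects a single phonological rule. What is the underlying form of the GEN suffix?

The GEN morpheme has two allomorphs, [-do] and [-to].
The LOC suffix, which begins with [d], is invariant after every stem; so [d] is not altered by any rule here.
So the underlying form is /-to/, and voiceless stops become voiced after a nasal.

/-to/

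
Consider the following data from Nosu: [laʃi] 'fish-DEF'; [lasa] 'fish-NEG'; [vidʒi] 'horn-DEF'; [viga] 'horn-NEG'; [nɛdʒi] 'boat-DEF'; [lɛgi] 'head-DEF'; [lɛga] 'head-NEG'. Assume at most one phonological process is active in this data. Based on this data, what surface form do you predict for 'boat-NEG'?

The root 'horn' surfaces as [vidʒi] and [viga], with a stem-final [dʒ] ~ [g] alternation.
Compare 'head', with invariant [g] in [lɛgi] and [lɛga]: an analysis with underlying /g/ and a rule producing [dʒ] before the DEF suffix would wrongly predict alternation here too.
The underlying segment must be /dʒ/; palato-alveolar /dʒ/ and /ʃ/ become [g] and [s] when no front vowel follows, yielding [g] there.
The one attested form of 'boat', [nɛdʒi], shows underlying /nɛdʒ/. Applying the same rule when no front vowel follows gives [nɛga].

[nɛga]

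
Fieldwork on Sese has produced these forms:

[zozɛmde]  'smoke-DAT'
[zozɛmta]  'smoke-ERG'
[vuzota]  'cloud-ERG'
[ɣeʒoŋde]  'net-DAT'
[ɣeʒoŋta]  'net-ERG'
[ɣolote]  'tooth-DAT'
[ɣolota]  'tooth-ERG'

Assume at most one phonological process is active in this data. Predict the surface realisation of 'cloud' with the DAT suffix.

[vuzote]

The DAT suffix surfaces as [-de] and [-te], depending on the final segment of the stem.
By contrast the ERG suffix keeps its initial [t] throughout — that segment must be underlying.
The DAT suffix is therefore /-de/ underlyingly, with post-vocalic devoicing: voiced stops become voiceless after a vowel.
After 'cloud', which ends in a vowel, the suffix surfaces as [-te], giving [vuzote].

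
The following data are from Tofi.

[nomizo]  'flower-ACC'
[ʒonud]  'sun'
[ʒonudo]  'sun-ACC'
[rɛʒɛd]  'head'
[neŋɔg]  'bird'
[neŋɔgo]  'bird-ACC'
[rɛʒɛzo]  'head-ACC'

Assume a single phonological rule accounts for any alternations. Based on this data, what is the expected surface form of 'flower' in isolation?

The stem for 'head' ends in [z] in [rɛʒɛzo] but [d] in [rɛʒɛd].
The stem 'sun' ([ʒonudo], [ʒonud]) shows [d] unchanged in both environments, so [d] cannot be basic with [z] derived before the ACC suffix.
So /z/ is underlying, and a rule of word-final hardening — voiced fricatives become stops word-finally — gives [d].
From [nomizo] the stem 'flower' is /nomiz/; word-finally this yields [nomid].

[nomid]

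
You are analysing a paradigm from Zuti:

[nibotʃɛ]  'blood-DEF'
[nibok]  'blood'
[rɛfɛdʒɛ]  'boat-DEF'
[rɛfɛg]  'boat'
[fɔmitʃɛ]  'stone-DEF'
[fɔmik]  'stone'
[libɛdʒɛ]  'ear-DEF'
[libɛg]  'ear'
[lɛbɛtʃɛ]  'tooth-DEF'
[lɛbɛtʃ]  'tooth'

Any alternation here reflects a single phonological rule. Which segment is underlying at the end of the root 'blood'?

'blood' shows [tʃ] ~ [k] at the end of the stem ([nibotʃɛ] vs [nibok]).
Compare 'tooth', with invariant [tʃ] in [lɛbɛtʃɛ] and [lɛbɛtʃ]: an analysis with underlying /tʃ/ and a rule producing [k] in isolation would wrongly predict alternation here too.
So /k/ is underlying, and a rule of palatalization before a front vowel — /k/ and /g/ become palato-alveolar [tʃ] and [dʒ] before a front vowel — gives [tʃ].

/k/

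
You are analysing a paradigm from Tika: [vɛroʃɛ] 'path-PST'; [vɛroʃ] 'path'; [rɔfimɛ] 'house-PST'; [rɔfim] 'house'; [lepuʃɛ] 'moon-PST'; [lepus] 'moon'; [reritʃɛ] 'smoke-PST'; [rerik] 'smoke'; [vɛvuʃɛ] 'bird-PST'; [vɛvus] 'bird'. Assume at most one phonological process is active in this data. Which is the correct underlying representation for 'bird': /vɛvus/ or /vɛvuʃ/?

/vɛvus/

'bird' shows [ʃ] ~ [s] at the end of the stem ([vɛvuʃɛ] vs [vɛvus]).
But 'path' keeps [ʃ] in both environments ([vɛroʃɛ], [vɛroʃ]), so there is no rule changing /ʃ/ to [s] in isolation.
The underlying segment must be /s/; /k/ and /s/ become palato-alveolar [tʃ] and [ʃ] before a front vowel, yielding [ʃ] there.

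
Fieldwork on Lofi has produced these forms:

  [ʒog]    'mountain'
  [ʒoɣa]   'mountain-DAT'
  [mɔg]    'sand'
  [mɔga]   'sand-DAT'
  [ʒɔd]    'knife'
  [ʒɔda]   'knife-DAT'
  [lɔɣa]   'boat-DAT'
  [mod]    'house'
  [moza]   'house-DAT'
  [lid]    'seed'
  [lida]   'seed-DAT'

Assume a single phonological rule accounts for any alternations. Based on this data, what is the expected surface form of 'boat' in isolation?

In [ʒog] and [ʒoɣa] the final segment of 'mountain' alternates: [g] ~ [ɣ].
But 'sand' keeps [g] in both environments ([mɔg], [mɔga]), so there is no rule changing /g/ to [ɣ] before the DAT suffix.
Therefore /ɣ/ is basic and [g] is derived by word-final hardening (voiced fricatives become stops word-finally).
From [lɔɣa] the stem 'boat' is /lɔɣ/; word-finally this yields [lɔg].

[lɔg]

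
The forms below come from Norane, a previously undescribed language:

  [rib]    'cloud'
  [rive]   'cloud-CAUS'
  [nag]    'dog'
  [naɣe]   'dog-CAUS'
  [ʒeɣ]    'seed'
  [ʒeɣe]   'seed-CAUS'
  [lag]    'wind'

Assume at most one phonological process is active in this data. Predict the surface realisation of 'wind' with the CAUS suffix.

The root 'dog' surfaces as [nag] and [naɣe], with a stem-final [g] ~ [ɣ] alternation.
Compare 'seed', with invariant [ɣ] in [ʒeɣ] and [ʒeɣe]: an analysis with underlying /ɣ/ and a rule producing [g] in isolation would wrongly predict alternation here too.
So /g/ is underlying, and a rule of intervocalic spirantization — voiced stops become fricatives between vowels — gives [ɣ].
The one attested form of 'wind', [lag], shows underlying /lag/. Applying the same rule between vowels gives [laɣe].

[laɣe]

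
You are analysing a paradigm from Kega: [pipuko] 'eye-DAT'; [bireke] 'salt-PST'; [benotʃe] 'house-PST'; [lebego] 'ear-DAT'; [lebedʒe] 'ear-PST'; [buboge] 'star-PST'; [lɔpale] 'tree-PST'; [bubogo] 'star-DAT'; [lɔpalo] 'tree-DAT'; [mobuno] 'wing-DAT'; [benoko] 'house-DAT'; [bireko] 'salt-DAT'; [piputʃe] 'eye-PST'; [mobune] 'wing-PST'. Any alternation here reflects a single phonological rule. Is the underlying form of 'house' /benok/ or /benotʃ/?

The stem for 'house' ends in [tʃ] in [benotʃe] but [k] in [benoko].
If /k/ were underlying and a rule turned it into [tʃ] before the PST suffix, 'salt' would also alternate; but it has [k] in both [bireke] and [bireko].
Therefore /tʃ/ is basic and [k] is derived by depalatalization (palato-alveolar /tʃ/ and /dʒ/ become [k] and [g] when no front vowel follows).

/benotʃ/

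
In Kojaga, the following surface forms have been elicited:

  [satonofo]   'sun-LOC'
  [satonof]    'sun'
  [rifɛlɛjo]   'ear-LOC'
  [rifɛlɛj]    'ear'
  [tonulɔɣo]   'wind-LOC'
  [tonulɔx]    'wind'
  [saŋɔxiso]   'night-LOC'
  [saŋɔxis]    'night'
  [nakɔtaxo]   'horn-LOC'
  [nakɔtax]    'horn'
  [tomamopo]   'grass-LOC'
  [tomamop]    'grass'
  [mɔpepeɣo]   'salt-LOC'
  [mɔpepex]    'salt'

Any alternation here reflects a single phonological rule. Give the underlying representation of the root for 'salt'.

'salt' shows [ɣ] ~ [x] at the end of the stem ([mɔpepeɣo] vs [mɔpepex]).
Compare 'horn', with invariant [x] in [nakɔtaxo] and [nakɔtax]: an analysis with underlying /x/ and a rule producing [ɣ] before the LOC suffix would wrongly predict alternation here too.
So /ɣ/ is underlying, and a rule of word-final obstruent devoicing — voiced obstruents become voiceless word-finally — gives [x].

/mɔpepeɣ/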